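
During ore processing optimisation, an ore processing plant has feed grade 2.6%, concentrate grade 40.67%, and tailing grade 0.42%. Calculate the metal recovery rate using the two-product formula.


Using the two-product formula:
R = 100 * c * (f - t) / (f * (c - t))
Numerator = 100 * 40.67 * (2.6 - 0.42)
= 100 * 40.67 * 2.18
= 8866.06
Denominator = 2.6 * (40.67 - 0.42)
= 2.6 * 40.25
= 104.65
R = 8866.06 / 104.65
= 84.7211%

84.7211%


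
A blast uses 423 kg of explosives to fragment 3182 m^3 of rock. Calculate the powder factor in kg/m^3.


0.1329 kg/m^3

Powder factor = explosive mass / rock volume
= 423 / 3182
= 0.1329 kg/m^3


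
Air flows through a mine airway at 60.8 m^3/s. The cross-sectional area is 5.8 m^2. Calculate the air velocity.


10.4828 m/s

Velocity = flow rate / cross-sectional area
= 60.8 / 5.8
= 10.4828 m/s


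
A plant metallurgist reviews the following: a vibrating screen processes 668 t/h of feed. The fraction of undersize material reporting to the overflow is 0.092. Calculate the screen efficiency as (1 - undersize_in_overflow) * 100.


90.8%

Screen efficiency = (1 - fraction of undersize in overflow) * 100
= (1 - 0.092) * 100
= 0.908 * 100
= 90.8%


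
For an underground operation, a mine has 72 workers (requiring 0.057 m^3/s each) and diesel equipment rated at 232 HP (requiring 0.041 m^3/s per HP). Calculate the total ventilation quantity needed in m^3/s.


Airflow for workers:
Q_people = 72 * 0.057 = 4.104 m^3/s
Airflow for diesel equipment:
Q_diesel = 232 * 0.041 = 9.512 m^3/s
Total ventilation:
Q_total = 4.104 + 9.512
= 13.616 m^3/s

13.616 m^3/s


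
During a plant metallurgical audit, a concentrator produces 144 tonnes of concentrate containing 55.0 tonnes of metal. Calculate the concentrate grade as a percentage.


Grade = (metal in concentrate / concentrate mass) * 100
= (55.0 / 144) * 100
= 0.3819444444 * 100
= 38.1944%

38.1944%


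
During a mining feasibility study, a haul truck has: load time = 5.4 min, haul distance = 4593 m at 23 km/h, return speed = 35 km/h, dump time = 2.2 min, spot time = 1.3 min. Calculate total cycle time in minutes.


28.7555 min

Convert haul speed to m/min: 23 * 1000/60 = 383.3333333 m/min
Haul time = 4593 / 383.3333333 = 11.98173913 min
Convert return speed to m/min: 35 * 1000/60 = 583.3333333 m/min
Return time = 4593 / 583.3333333 = 7.873714286 min
Total cycle time:
= 5.4 + 11.98173913 + 2.2 + 7.873714286 + 1.3
= 28.7555 min


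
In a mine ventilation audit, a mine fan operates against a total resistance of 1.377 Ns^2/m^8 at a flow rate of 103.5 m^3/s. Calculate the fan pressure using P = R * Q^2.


14750.7683 Pa

Compute Q^2:
Q^2 = 103.5^2 = 10712.25
Compute pressure:
P = R * Q^2 = 1.377 * 10712.25
= 14750.7683 Pa


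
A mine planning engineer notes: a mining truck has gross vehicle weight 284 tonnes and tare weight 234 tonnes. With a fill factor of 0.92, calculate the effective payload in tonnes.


46.0 tonnes

Maximum payload = gross - tare
= 284 - 234 = 50 tonnes
Effective payload = max payload * fill factor
= 50 * 0.92
= 46.0 tonnes


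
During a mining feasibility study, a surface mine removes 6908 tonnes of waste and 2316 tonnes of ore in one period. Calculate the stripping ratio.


2.9827

Stripping ratio = waste tonnage / ore tonnage
= 6908 / 2316
= 2.9827


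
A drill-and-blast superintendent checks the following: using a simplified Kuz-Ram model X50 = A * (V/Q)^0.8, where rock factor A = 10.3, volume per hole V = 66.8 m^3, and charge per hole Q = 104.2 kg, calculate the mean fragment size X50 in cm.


7.2171 cm

Compute V/Q:
V/Q = 66.8 / 104.2 = 0.641074856
Raise to the power 0.8:
(V/Q)^0.8 = 0.641074856^0.8 = 0.700691735
Multiply by A:
X50 = 10.3 * 0.700691735
= 7.2171 cm


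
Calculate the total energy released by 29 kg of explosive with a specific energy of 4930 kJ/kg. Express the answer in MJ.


Energy = mass * specific_energy / 1000
= 29 * 4930 / 1000
= 142970 / 1000
= 142.97 MJ

142.97 MJ


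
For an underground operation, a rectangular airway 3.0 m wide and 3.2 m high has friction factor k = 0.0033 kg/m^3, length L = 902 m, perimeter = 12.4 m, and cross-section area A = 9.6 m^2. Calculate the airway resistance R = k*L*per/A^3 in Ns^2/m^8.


Compute the numerator:
k * L * per = 0.0033 * 902 * 12.4
= 36.90984
Compute the denominator:
A^3 = 9.6^3 = 884.736
Resistance:
R = 36.90984 / 884.736
= 0.0417 Ns^2/m^8

0.0417 Ns^2/m^8


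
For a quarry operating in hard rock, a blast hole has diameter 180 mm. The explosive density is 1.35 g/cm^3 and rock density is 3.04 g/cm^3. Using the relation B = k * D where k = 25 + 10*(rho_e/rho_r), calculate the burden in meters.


5.2993 m

First, compute k:
rho_e / rho_r = 1.35 / 3.04 = 0.4440789474
k = 25 + 10 * 0.4440789474 = 29.44078947
Then, compute burden:
B = k * D / 1000 = 29.44078947 * 180 / 1000
= 5299.342105 / 1000
= 5.2993 m


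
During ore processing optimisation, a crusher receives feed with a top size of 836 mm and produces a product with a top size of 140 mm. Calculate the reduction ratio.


Reduction ratio = feed size / product size
= 836 / 140
= 5.9714

5.9714


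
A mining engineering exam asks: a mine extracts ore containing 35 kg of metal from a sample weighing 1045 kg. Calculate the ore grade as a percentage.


Ore grade = (metal mass / ore mass) * 100
= (35 / 1045) * 100
= 0.03349282297 * 100
= 3.3493%

3.3493%


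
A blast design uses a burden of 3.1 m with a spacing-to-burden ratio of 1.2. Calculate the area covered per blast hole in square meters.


First, find the spacing:
Spacing = burden * ratio = 3.1 * 1.2
= 3.72 m
Then, calculate the area:
Area = burden * spacing = 3.1 * 3.72
= 11.532 m^2

11.532 m^2


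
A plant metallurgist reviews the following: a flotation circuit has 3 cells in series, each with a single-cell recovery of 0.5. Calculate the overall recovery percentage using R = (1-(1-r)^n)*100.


87.5%

Complement of single-cell recovery:
1 - r = 1 - 0.5 = 0.5
Raise to power n:
(1 - r)^3 = 0.5^3 = 0.125
Overall recovery:
R = (1 - 0.125) * 100
= 87.5%


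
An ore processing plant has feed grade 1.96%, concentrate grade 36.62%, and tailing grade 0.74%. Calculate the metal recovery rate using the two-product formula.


63.5287%

Using the two-product formula:
R = 100 * c * (f - t) / (f * (c - t))
Numerator = 100 * 36.62 * (1.96 - 0.74)
= 100 * 36.62 * 1.22
= 4467.64
Denominator = 1.96 * (36.62 - 0.74)
= 1.96 * 35.88
= 70.3248
R = 4467.64 / 70.3248
= 63.5287%


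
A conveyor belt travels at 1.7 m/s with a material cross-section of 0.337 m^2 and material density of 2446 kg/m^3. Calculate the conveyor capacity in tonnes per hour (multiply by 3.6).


5044.7282 t/h

Volumetric flow = speed * area
= 1.7 * 0.337 = 0.5729 m^3/s
Mass flow = volumetric * density
= 0.5729 * 2446 = 1401.3134 kg/s
Convert to t/h: multiply by 3.6
Capacity = 1401.3134 * 3.6
= 5044.7282 t/h


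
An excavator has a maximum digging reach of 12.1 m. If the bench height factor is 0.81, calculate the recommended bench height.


Bench height = reach * factor
= 12.1 * 0.81
= 9.801 m

9.801 m


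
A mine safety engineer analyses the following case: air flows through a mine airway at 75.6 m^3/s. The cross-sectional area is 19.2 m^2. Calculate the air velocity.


3.9375 m/s

Velocity = flow rate / cross-sectional area
= 75.6 / 19.2
= 3.9375 m/s


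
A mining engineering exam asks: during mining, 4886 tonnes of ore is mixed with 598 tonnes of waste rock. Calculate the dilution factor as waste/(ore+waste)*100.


Total material = ore + waste
= 4886 + 598 = 5484 tonnes
Dilution = waste / total * 100
= 598 / 5484 * 100
= 0.1090444931 * 100
= 10.9044%

10.9044%


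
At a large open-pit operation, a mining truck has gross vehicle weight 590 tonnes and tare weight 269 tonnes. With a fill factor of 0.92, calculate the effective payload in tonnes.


295.32 tonnes

Maximum payload = gross - tare
= 590 - 269 = 321 tonnes
Effective payload = max payload * fill factor
= 321 * 0.92
= 295.32 tonnes


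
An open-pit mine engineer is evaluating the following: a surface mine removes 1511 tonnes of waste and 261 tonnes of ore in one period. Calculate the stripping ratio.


5.7893

Stripping ratio = waste tonnage / ore tonnage
= 1511 / 261
= 5.7893


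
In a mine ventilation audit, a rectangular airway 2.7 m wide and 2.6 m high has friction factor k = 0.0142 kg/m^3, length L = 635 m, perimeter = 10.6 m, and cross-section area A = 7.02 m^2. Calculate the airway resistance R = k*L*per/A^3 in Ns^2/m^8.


0.2763 Ns^2/m^8

Compute the numerator:
k * L * per = 0.0142 * 635 * 10.6
= 95.5802
Compute the denominator:
A^3 = 7.02^3 = 345.948408
Resistance:
R = 95.5802 / 345.948408
= 0.2763 Ns^2/m^8


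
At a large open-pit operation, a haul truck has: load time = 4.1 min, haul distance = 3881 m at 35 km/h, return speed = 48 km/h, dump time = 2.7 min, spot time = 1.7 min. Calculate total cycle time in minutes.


Convert haul speed to m/min: 35 * 1000/60 = 583.3333333 m/min
Haul time = 3881 / 583.3333333 = 6.653142857 min
Convert return speed to m/min: 48 * 1000/60 = 800 m/min
Return time = 3881 / 800 = 4.85125 min
Total cycle time:
= 4.1 + 6.653142857 + 2.7 + 4.85125 + 1.7
= 20.0044 min

20.0044 min


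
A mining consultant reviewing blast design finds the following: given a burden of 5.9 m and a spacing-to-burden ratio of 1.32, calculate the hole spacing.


Spacing = burden * ratio
= 5.9 * 1.32
= 7.788 m

7.788 m


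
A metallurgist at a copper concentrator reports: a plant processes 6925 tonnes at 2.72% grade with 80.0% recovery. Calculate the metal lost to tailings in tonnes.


37.672 tonnes

Total metal in feed:
= 6925 * 2.72 / 100 = 188.36 tonnes
Metal recovered:
= 188.36 * 80.0 / 100 = 150.688 tonnes
Metal lost to tailings:
= 188.36 - 150.688
= 37.672 tonnes


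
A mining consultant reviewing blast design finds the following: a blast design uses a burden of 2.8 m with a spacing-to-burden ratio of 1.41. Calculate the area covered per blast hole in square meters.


11.0544 m^2

First, find the spacing:
Spacing = burden * ratio = 2.8 * 1.41
= 3.948 m
Then, calculate the area:
Area = burden * spacing = 2.8 * 3.948
= 11.0544 m^2


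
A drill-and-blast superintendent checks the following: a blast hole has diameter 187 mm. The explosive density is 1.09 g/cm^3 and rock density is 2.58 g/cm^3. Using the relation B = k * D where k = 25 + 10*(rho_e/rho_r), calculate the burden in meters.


First, compute k:
rho_e / rho_r = 1.09 / 2.58 = 0.4224806202
k = 25 + 10 * 0.4224806202 = 29.2248062
Then, compute burden:
B = k * D / 1000 = 29.2248062 * 187 / 1000
= 5465.03876 / 1000
= 5.465 m

5.465 m


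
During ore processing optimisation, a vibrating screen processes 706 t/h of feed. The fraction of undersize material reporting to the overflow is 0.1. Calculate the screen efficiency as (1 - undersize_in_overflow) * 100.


Screen efficiency = (1 - fraction of undersize in overflow) * 100
= (1 - 0.1) * 100
= 0.9 * 100
= 90.0%

90.0%


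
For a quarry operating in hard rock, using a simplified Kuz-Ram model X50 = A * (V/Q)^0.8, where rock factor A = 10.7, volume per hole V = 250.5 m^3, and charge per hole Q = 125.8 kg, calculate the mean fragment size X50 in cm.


18.5646 cm

Compute V/Q:
V/Q = 250.5 / 125.8 = 1.991255962
Raise to the power 0.8:
(V/Q)^0.8 = 1.991255962^0.8 = 1.735008758
Multiply by A:
X50 = 10.7 * 1.735008758
= 18.5646 cm


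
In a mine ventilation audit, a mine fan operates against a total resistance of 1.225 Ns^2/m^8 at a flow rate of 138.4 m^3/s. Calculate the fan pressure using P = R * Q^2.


Compute Q^2:
Q^2 = 138.4^2 = 19154.56
Compute pressure:
P = R * Q^2 = 1.225 * 19154.56
= 23464.336 Pa

23464.336 Pa


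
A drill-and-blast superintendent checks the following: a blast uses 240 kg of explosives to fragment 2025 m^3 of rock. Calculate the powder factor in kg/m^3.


0.1185 kg/m^3

Powder factor = explosive mass / rock volume
= 240 / 2025
= 0.1185 kg/m^3


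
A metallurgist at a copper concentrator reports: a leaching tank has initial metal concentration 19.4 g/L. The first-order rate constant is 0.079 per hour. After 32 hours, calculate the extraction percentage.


92.0182%

Compute the exponent:
-k * t = -0.079 * 32 = -2.528
Remaining concentration:
C = 19.4 * exp(-2.528)
= 19.4 * 0.07981849775
= 1.548478856 g/L
Extracted = 19.4 - 1.548478856 = 17.85152114 g/L
Extraction % = 17.85152114 / 19.4 * 100
= 92.0182%


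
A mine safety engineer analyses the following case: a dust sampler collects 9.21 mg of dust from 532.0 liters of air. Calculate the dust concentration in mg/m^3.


17.312 mg/m^3

Convert liters to m^3: 1 m^3 = 1000 L
Concentration = mass / volume * 1000
= 9.21 / 532.0 * 1000
= 0.01731203008 * 1000
= 17.312 mg/m^3


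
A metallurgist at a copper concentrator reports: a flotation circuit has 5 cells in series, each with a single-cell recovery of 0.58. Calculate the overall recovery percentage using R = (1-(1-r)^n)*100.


98.6931%

Complement of single-cell recovery:
1 - r = 1 - 0.58 = 0.42
Raise to power n:
(1 - r)^5 = 0.42^5 = 0.0130691232
Overall recovery:
R = (1 - 0.0130691232) * 100
= 98.6931%


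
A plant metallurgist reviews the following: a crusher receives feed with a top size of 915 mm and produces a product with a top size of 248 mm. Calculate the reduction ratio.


Reduction ratio = feed size / product size
= 915 / 248
= 3.6895

3.6895


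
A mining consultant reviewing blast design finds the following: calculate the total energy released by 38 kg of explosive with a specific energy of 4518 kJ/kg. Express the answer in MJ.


Energy = mass * specific_energy / 1000
= 38 * 4518 / 1000
= 171684 / 1000
= 171.684 MJ

171.684 MJ


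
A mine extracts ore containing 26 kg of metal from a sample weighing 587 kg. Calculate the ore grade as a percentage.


4.4293%

Ore grade = (metal mass / ore mass) * 100
= (26 / 587) * 100
= 0.04429301533 * 100
= 4.4293%


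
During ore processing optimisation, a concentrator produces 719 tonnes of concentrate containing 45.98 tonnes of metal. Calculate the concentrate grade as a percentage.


6.395%

Grade = (metal in concentrate / concentrate mass) * 100
= (45.98 / 719) * 100
= 0.06394993046 * 100
= 6.395%


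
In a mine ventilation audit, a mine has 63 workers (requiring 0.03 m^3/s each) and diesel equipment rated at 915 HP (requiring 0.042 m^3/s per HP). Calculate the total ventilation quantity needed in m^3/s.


40.32 m^3/s

Airflow for workers:
Q_people = 63 * 0.03 = 1.89 m^3/s
Airflow for diesel equipment:
Q_diesel = 915 * 0.042 = 38.43 m^3/s
Total ventilation:
Q_total = 1.89 + 38.43
= 40.32 m^3/s


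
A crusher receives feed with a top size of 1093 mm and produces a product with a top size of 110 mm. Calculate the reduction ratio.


Reduction ratio = feed size / product size
= 1093 / 110
= 9.9364

9.9364


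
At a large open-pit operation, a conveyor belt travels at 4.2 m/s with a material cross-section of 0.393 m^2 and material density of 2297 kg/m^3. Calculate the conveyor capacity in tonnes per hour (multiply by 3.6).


13649.1415 t/h

Volumetric flow = speed * area
= 4.2 * 0.393 = 1.6506 m^3/s
Mass flow = volumetric * density
= 1.6506 * 2297 = 3791.4282 kg/s
Convert to t/h: multiply by 3.6
Capacity = 3791.4282 * 3.6
= 13649.1415 t/h


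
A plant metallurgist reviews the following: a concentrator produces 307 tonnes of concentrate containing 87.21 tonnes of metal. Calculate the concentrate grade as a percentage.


28.4072%

Grade = (metal in concentrate / concentrate mass) * 100
= (87.21 / 307) * 100
= 0.2840716612 * 100
= 28.4072%


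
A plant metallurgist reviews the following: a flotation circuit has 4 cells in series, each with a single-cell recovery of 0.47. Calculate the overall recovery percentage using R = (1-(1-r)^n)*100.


Complement of single-cell recovery:
1 - r = 1 - 0.47 = 0.53
Raise to power n:
(1 - r)^4 = 0.53^4 = 0.07890481
Overall recovery:
R = (1 - 0.07890481) * 100
= 92.1095%

92.1095%


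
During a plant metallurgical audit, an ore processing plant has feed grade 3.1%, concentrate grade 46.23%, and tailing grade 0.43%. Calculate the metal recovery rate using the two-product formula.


86.9377%

Using the two-product formula:
R = 100 * c * (f - t) / (f * (c - t))
Numerator = 100 * 46.23 * (3.1 - 0.43)
= 100 * 46.23 * 2.67
= 12343.41
Denominator = 3.1 * (46.23 - 0.43)
= 3.1 * 45.8
= 141.98
R = 12343.41 / 141.98
= 86.9377%


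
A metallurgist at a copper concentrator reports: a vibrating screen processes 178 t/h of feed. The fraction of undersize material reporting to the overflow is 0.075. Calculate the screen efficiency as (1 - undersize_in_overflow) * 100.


92.5%

Screen efficiency = (1 - fraction of undersize in overflow) * 100
= (1 - 0.075) * 100
= 0.925 * 100
= 92.5%


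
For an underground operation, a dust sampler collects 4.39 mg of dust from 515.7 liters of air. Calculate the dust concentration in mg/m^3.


Convert liters to m^3: 1 m^3 = 1000 L
Concentration = mass / volume * 1000
= 4.39 / 515.7 * 1000
= 0.008512701183 * 1000
= 8.5127 mg/m^3

8.5127 mg/m^3


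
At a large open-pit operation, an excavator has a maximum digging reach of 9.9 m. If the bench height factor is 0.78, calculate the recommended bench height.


7.722 m

Bench height = reach * factor
= 9.9 * 0.78
= 7.722 m


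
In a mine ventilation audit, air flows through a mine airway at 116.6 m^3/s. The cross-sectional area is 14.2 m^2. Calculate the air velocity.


8.2113 m/s

Velocity = flow rate / cross-sectional area
= 116.6 / 14.2
= 8.2113 m/s


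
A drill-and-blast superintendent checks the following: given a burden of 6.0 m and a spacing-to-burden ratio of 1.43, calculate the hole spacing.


Spacing = burden * ratio
= 6.0 * 1.43
= 8.58 m

8.58 m


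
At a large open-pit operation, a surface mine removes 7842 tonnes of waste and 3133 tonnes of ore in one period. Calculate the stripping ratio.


2.503

Stripping ratio = waste tonnage / ore tonnage
= 7842 / 3133
= 2.503


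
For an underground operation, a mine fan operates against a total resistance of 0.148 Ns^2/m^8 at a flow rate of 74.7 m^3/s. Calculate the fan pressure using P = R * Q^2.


Compute Q^2:
Q^2 = 74.7^2 = 5580.09
Compute pressure:
P = R * Q^2 = 0.148 * 5580.09
= 825.8533 Pa

825.8533 Pa


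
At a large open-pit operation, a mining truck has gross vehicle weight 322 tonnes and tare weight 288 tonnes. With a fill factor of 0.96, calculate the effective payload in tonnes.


32.64 tonnes

Maximum payload = gross - tare
= 322 - 288 = 34 tonnes
Effective payload = max payload * fill factor
= 34 * 0.96
= 32.64 tonnes


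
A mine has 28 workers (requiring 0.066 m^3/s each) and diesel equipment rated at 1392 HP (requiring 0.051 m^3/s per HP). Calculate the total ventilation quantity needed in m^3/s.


Airflow for workers:
Q_people = 28 * 0.066 = 1.848 m^3/s
Airflow for diesel equipment:
Q_diesel = 1392 * 0.051 = 70.992 m^3/s
Total ventilation:
Q_total = 1.848 + 70.992
= 72.84 m^3/s

72.84 m^3/s


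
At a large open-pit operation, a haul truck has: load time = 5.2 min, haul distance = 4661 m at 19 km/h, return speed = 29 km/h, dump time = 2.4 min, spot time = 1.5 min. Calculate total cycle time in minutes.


33.4624 min

Convert haul speed to m/min: 19 * 1000/60 = 316.6666667 m/min
Haul time = 4661 / 316.6666667 = 14.71894737 min
Convert return speed to m/min: 29 * 1000/60 = 483.3333333 m/min
Return time = 4661 / 483.3333333 = 9.643448276 min
Total cycle time:
= 5.2 + 14.71894737 + 2.4 + 9.643448276 + 1.5
= 33.4624 min


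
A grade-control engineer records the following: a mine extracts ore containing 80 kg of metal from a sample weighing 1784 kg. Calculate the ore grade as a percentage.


Ore grade = (metal mass / ore mass) * 100
= (80 / 1784) * 100
= 0.04484304933 * 100
= 4.4843%

4.4843%


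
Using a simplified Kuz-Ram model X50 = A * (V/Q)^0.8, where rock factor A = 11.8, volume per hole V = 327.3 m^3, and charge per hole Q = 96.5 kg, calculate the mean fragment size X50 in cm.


31.3485 cm

Compute V/Q:
V/Q = 327.3 / 96.5 = 3.391709845
Raise to the power 0.8:
(V/Q)^0.8 = 3.391709845^0.8 = 2.65665374
Multiply by A:
X50 = 11.8 * 2.65665374
= 31.3485 cm


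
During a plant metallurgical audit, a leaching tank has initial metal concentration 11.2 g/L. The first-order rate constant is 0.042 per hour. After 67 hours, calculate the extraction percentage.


94.0035%

Compute the exponent:
-k * t = -0.042 * 67 = -2.814
Remaining concentration:
C = 11.2 * exp(-2.814)
= 11.2 * 0.05996465342
= 0.6716041183 g/L
Extracted = 11.2 - 0.6716041183 = 10.52839588 g/L
Extraction % = 10.52839588 / 11.2 * 100
= 94.0035%


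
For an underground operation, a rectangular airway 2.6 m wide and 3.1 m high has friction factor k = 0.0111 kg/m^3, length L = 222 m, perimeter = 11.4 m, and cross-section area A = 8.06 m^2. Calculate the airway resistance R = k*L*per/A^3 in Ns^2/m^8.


Compute the numerator:
k * L * per = 0.0111 * 222 * 11.4
= 28.09188
Compute the denominator:
A^3 = 8.06^3 = 523.606616
Resistance:
R = 28.09188 / 523.606616
= 0.0537 Ns^2/m^8

0.0537 Ns^2/m^8


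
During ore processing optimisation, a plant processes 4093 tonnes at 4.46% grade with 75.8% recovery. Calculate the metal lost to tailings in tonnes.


Total metal in feed:
= 4093 * 4.46 / 100 = 182.5478 tonnes
Metal recovered:
= 182.5478 * 75.8 / 100 = 138.3712324 tonnes
Metal lost to tailings:
= 182.5478 - 138.3712324
= 44.1766 tonnes

44.1766 tonnes


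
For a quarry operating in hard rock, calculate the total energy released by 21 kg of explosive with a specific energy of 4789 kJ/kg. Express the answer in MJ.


Energy = mass * specific_energy / 1000
= 21 * 4789 / 1000
= 100569 / 1000
= 100.569 MJ

100.569 MJ


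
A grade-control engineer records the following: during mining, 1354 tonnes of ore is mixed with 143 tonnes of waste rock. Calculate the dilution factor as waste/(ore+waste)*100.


Total material = ore + waste
= 1354 + 143 = 1497 tonnes
Dilution = waste / total * 100
= 143 / 1497 * 100
= 0.0955243821 * 100
= 9.5524%

9.5524%


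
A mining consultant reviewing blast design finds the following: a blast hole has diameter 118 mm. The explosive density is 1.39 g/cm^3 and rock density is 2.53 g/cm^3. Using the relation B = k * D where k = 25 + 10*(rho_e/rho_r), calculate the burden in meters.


First, compute k:
rho_e / rho_r = 1.39 / 2.53 = 0.5494071146
k = 25 + 10 * 0.5494071146 = 30.49407115
Then, compute burden:
B = k * D / 1000 = 30.49407115 * 118 / 1000
= 3598.300395 / 1000
= 3.5983 m

3.5983 m


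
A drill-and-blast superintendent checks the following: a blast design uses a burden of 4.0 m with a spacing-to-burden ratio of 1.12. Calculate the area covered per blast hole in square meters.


First, find the spacing:
Spacing = burden * ratio = 4.0 * 1.12
= 4.48 m
Then, calculate the area:
Area = burden * spacing = 4.0 * 4.48
= 17.92 m^2

17.92 m^2


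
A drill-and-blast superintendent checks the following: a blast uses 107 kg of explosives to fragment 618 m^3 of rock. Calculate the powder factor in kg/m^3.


Powder factor = explosive mass / rock volume
= 107 / 618
= 0.1731 kg/m^3

0.1731 kg/m^3


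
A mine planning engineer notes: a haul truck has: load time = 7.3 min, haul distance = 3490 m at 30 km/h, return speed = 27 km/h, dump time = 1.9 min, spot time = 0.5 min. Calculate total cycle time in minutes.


24.4356 min

Convert haul speed to m/min: 30 * 1000/60 = 500 m/min
Haul time = 3490 / 500 = 6.98 min
Convert return speed to m/min: 27 * 1000/60 = 450 m/min
Return time = 3490 / 450 = 7.755555556 min
Total cycle time:
= 7.3 + 6.98 + 1.9 + 7.755555556 + 0.5
= 24.4356 min


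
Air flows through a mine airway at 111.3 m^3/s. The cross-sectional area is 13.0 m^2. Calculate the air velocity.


Velocity = flow rate / cross-sectional area
= 111.3 / 13.0
= 8.5615 m/s

8.5615 m/s


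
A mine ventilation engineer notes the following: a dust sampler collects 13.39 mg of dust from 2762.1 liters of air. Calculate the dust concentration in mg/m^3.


Convert liters to m^3: 1 m^3 = 1000 L
Concentration = mass / volume * 1000
= 13.39 / 2762.1 * 1000
= 0.004847760762 * 1000
= 4.8478 mg/m^3

4.8478 mg/m^3


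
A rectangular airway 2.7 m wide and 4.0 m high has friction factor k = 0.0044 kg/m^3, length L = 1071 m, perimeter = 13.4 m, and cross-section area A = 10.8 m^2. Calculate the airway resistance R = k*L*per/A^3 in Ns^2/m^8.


Compute the numerator:
k * L * per = 0.0044 * 1071 * 13.4
= 63.14616
Compute the denominator:
A^3 = 10.8^3 = 1259.712
Resistance:
R = 63.14616 / 1259.712
= 0.0501 Ns^2/m^8

0.0501 Ns^2/m^8


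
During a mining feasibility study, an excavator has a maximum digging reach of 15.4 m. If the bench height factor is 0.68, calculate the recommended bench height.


Bench height = reach * factor
= 15.4 * 0.68
= 10.472 m

10.472 m


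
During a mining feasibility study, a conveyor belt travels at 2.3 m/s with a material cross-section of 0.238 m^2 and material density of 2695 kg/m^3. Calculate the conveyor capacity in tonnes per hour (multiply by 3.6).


5310.8748 t/h

Volumetric flow = speed * area
= 2.3 * 0.238 = 0.5474 m^3/s
Mass flow = volumetric * density
= 0.5474 * 2695 = 1475.243 kg/s
Convert to t/h: multiply by 3.6
Capacity = 1475.243 * 3.6
= 5310.8748 t/h


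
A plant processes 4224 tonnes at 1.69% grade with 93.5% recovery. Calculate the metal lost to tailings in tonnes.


4.6401 tonnes

Total metal in feed:
= 4224 * 1.69 / 100 = 71.3856 tonnes
Metal recovered:
= 71.3856 * 93.5 / 100 = 66.745536 tonnes
Metal lost to tailings:
= 71.3856 - 66.745536
= 4.6401 tonnes


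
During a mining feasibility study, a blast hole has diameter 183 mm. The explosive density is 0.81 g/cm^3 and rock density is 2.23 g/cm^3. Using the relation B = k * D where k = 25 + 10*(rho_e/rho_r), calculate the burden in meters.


First, compute k:
rho_e / rho_r = 0.81 / 2.23 = 0.3632286996
k = 25 + 10 * 0.3632286996 = 28.632287
Then, compute burden:
B = k * D / 1000 = 28.632287 * 183 / 1000
= 5239.70852 / 1000
= 5.2397 m

5.2397 m


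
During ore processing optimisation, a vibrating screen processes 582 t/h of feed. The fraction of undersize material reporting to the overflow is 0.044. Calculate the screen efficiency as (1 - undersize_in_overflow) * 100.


95.6%

Screen efficiency = (1 - fraction of undersize in overflow) * 100
= (1 - 0.044) * 100
= 0.956 * 100
= 95.6%


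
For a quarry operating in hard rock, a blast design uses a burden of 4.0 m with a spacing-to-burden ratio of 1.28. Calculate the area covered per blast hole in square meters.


20.48 m^2

First, find the spacing:
Spacing = burden * ratio = 4.0 * 1.28
= 5.12 m
Then, calculate the area:
Area = burden * spacing = 4.0 * 5.12
= 20.48 m^2


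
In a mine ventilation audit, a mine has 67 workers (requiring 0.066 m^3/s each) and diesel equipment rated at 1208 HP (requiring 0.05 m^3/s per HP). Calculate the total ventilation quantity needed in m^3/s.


Airflow for workers:
Q_people = 67 * 0.066 = 4.422 m^3/s
Airflow for diesel equipment:
Q_diesel = 1208 * 0.05 = 60.4 m^3/s
Total ventilation:
Q_total = 4.422 + 60.4
= 64.822 m^3/s

64.822 m^3/s


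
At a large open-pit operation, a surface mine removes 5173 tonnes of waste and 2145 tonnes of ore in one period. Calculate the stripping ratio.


Stripping ratio = waste tonnage / ore tonnage
= 5173 / 2145
= 2.4117

2.4117


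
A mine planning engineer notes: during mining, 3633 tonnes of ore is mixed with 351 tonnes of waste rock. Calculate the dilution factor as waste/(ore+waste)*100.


Total material = ore + waste
= 3633 + 351 = 3984 tonnes
Dilution = waste / total * 100
= 351 / 3984 * 100
= 0.08810240964 * 100
= 8.8102%

8.8102%


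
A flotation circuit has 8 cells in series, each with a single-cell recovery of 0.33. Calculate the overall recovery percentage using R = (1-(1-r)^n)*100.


95.9393%

Complement of single-cell recovery:
1 - r = 1 - 0.33 = 0.67
Raise to power n:
(1 - r)^8 = 0.67^8 = 0.04060676776
Overall recovery:
R = (1 - 0.04060676776) * 100
= 95.9393%


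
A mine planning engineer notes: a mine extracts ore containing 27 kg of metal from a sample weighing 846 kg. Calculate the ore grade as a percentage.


3.1915%

Ore grade = (metal mass / ore mass) * 100
= (27 / 846) * 100
= 0.03191489362 * 100
= 3.1915%


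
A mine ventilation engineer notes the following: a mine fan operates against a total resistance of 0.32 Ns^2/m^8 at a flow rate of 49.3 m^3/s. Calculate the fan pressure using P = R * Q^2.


Compute Q^2:
Q^2 = 49.3^2 = 2430.49
Compute pressure:
P = R * Q^2 = 0.32 * 2430.49
= 777.7568 Pa

777.7568 Pa


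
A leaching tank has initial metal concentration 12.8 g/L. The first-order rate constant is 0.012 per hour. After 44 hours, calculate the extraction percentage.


41.0217%

Compute the exponent:
-k * t = -0.012 * 44 = -0.528
Remaining concentration:
C = 12.8 * exp(-0.528)
= 12.8 * 0.5897833576
= 7.549226977 g/L
Extracted = 12.8 - 7.549226977 = 5.250773023 g/L
Extraction % = 5.250773023 / 12.8 * 100
= 41.0217%


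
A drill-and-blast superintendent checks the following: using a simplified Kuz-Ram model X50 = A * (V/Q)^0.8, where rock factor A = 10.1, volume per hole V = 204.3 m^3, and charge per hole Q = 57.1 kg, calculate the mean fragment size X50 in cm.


28.0045 cm

Compute V/Q:
V/Q = 204.3 / 57.1 = 3.57793345
Raise to the power 0.8:
(V/Q)^0.8 = 3.57793345^0.8 = 2.77271867
Multiply by A:
X50 = 10.1 * 2.77271867
= 28.0045 cm


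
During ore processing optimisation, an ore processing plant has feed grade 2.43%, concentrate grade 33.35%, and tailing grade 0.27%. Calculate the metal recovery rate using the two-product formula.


Using the two-product formula:
R = 100 * c * (f - t) / (f * (c - t))
Numerator = 100 * 33.35 * (2.43 - 0.27)
= 100 * 33.35 * 2.16
= 7203.6
Denominator = 2.43 * (33.35 - 0.27)
= 2.43 * 33.08
= 80.3844
R = 7203.6 / 80.3844
= 89.6144%

89.6144%


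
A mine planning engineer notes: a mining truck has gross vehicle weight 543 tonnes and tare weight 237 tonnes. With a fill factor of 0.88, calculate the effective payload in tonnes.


269.28 tonnes

Maximum payload = gross - tare
= 543 - 237 = 306 tonnes
Effective payload = max payload * fill factor
= 306 * 0.88
= 269.28 tonnes


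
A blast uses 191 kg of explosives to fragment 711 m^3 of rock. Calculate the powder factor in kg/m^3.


0.2686 kg/m^3

Powder factor = explosive mass / rock volume
= 191 / 711
= 0.2686 kg/m^3


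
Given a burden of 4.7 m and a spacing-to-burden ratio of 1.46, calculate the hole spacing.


Spacing = burden * ratio
= 4.7 * 1.46
= 6.862 m

6.862 m


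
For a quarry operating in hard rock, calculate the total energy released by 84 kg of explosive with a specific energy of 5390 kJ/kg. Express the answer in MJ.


452.76 MJ

Energy = mass * specific_energy / 1000
= 84 * 5390 / 1000
= 452760 / 1000
= 452.76 MJ


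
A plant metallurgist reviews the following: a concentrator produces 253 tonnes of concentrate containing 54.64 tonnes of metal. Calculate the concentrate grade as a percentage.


21.5968%

Grade = (metal in concentrate / concentrate mass) * 100
= (54.64 / 253) * 100
= 0.2159683794 * 100
= 21.5968%


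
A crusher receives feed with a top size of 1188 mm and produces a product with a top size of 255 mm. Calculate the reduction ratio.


Reduction ratio = feed size / product size
= 1188 / 255
= 4.6588

4.6588


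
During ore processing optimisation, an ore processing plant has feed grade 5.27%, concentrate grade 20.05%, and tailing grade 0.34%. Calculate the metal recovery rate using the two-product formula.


Using the two-product formula:
R = 100 * c * (f - t) / (f * (c - t))
Numerator = 100 * 20.05 * (5.27 - 0.34)
= 100 * 20.05 * 4.93
= 9884.65
Denominator = 5.27 * (20.05 - 0.34)
= 5.27 * 19.71
= 103.8717
R = 9884.65 / 103.8717
= 95.1621%

95.1621%


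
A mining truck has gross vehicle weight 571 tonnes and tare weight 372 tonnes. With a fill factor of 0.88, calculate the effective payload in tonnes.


175.12 tonnes

Maximum payload = gross - tare
= 571 - 372 = 199 tonnes
Effective payload = max payload * fill factor
= 199 * 0.88
= 175.12 tonnes


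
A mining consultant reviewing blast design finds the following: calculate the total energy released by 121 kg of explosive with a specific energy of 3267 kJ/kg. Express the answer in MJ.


395.307 MJ

Energy = mass * specific_energy / 1000
= 121 * 3267 / 1000
= 395307 / 1000
= 395.307 MJ


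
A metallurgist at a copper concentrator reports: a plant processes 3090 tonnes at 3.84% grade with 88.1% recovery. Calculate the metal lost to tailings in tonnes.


Total metal in feed:
= 3090 * 3.84 / 100 = 118.656 tonnes
Metal recovered:
= 118.656 * 88.1 / 100 = 104.535936 tonnes
Metal lost to tailings:
= 118.656 - 104.535936
= 14.1201 tonnes

14.1201 tonnes


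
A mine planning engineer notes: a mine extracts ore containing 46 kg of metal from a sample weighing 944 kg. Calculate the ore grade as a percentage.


4.8729%

Ore grade = (metal mass / ore mass) * 100
= (46 / 944) * 100
= 0.04872881356 * 100
= 4.8729%


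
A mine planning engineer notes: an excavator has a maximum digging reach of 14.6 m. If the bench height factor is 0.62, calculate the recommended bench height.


9.052 m

Bench height = reach * factor
= 14.6 * 0.62
= 9.052 m


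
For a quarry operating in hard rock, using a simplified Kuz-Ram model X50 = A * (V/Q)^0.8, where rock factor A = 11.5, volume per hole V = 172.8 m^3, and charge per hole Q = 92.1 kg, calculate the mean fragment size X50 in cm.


19.025 cm

Compute V/Q:
V/Q = 172.8 / 92.1 = 1.876221498
Raise to the power 0.8:
(V/Q)^0.8 = 1.876221498^0.8 = 1.654349583
Multiply by A:
X50 = 11.5 * 1.654349583
= 19.025 cm


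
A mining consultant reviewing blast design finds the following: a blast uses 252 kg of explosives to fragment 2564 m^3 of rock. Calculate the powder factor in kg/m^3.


Powder factor = explosive mass / rock volume
= 252 / 2564
= 0.0983 kg/m^3

0.0983 kg/m^3


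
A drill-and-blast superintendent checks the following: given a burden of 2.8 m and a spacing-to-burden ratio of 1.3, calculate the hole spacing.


3.64 m

Spacing = burden * ratio
= 2.8 * 1.3
= 3.64 m


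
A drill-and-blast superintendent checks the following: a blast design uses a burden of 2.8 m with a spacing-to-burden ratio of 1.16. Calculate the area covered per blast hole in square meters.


9.0944 m^2

First, find the spacing:
Spacing = burden * ratio = 2.8 * 1.16
= 3.248 m
Then, calculate the area:
Area = burden * spacing = 2.8 * 3.248
= 9.0944 m^2


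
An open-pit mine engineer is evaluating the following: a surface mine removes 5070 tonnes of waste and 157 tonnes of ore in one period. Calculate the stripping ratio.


32.293

Stripping ratio = waste tonnage / ore tonnage
= 5070 / 157
= 32.293


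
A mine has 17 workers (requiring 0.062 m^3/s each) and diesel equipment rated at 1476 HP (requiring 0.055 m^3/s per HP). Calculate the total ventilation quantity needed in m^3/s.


82.234 m^3/s

Airflow for workers:
Q_people = 17 * 0.062 = 1.054 m^3/s
Airflow for diesel equipment:
Q_diesel = 1476 * 0.055 = 81.18 m^3/s
Total ventilation:
Q_total = 1.054 + 81.18
= 82.234 m^3/s


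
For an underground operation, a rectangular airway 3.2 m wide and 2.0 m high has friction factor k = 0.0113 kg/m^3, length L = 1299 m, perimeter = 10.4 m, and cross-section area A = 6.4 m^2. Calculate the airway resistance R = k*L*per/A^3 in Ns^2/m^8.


Compute the numerator:
k * L * per = 0.0113 * 1299 * 10.4
= 152.65848
Compute the denominator:
A^3 = 6.4^3 = 262.144
Resistance:
R = 152.65848 / 262.144
= 0.5823 Ns^2/m^8

0.5823 Ns^2/m^8


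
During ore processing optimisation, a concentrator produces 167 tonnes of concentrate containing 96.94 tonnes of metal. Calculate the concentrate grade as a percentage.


Grade = (metal in concentrate / concentrate mass) * 100
= (96.94 / 167) * 100
= 0.5804790419 * 100
= 58.0479%

58.0479%


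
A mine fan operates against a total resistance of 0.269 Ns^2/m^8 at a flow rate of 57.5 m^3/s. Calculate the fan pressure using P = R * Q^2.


889.3813 Pa

Compute Q^2:
Q^2 = 57.5^2 = 3306.25
Compute pressure:
P = R * Q^2 = 0.269 * 3306.25
= 889.3813 Pa


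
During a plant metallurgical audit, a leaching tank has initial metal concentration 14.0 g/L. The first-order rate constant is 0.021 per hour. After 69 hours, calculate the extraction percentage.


Compute the exponent:
-k * t = -0.021 * 69 = -1.449
Remaining concentration:
C = 14.0 * exp(-1.449)
= 14.0 * 0.2348049757
= 3.28726966 g/L
Extracted = 14.0 - 3.28726966 = 10.71273034 g/L
Extraction % = 10.71273034 / 14.0 * 100
= 76.5195%

76.5195%


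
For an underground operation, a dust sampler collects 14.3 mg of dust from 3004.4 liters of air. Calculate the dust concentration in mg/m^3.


4.7597 mg/m^3

Convert liters to m^3: 1 m^3 = 1000 L
Concentration = mass / volume * 1000
= 14.3 / 3004.4 * 1000
= 0.004759685794 * 1000
= 4.7597 mg/m^3


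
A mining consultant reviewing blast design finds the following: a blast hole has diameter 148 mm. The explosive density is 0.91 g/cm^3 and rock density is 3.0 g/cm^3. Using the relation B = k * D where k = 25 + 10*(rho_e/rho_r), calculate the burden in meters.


4.1489 m

First, compute k:
rho_e / rho_r = 0.91 / 3.0 = 0.3033333333
k = 25 + 10 * 0.3033333333 = 28.03333333
Then, compute burden:
B = k * D / 1000 = 28.03333333 * 148 / 1000
= 4148.933333 / 1000
= 4.1489 m


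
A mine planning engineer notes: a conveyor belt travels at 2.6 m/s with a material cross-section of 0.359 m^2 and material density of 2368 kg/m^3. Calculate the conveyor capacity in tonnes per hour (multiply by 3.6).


7957.0483 t/h

Volumetric flow = speed * area
= 2.6 * 0.359 = 0.9334 m^3/s
Mass flow = volumetric * density
= 0.9334 * 2368 = 2210.2912 kg/s
Convert to t/h: multiply by 3.6
Capacity = 2210.2912 * 3.6
= 7957.0483 t/h


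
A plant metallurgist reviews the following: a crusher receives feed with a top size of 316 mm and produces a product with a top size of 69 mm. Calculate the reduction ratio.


4.5797

Reduction ratio = feed size / product size
= 316 / 69
= 4.5797


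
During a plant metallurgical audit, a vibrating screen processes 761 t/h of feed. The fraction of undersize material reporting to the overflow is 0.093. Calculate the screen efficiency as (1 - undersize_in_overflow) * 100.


Screen efficiency = (1 - fraction of undersize in overflow) * 100
= (1 - 0.093) * 100
= 0.907 * 100
= 90.7%

90.7%


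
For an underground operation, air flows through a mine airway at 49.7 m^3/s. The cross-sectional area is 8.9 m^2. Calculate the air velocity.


Velocity = flow rate / cross-sectional area
= 49.7 / 8.9
= 5.5843 m/s

5.5843 m/s


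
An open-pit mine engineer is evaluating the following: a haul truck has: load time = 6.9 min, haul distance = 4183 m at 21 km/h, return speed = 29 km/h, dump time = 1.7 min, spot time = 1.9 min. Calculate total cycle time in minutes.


Convert haul speed to m/min: 21 * 1000/60 = 350 m/min
Haul time = 4183 / 350 = 11.95142857 min
Convert return speed to m/min: 29 * 1000/60 = 483.3333333 m/min
Return time = 4183 / 483.3333333 = 8.654482759 min
Total cycle time:
= 6.9 + 11.95142857 + 1.7 + 8.654482759 + 1.9
= 31.1059 min

31.1059 min


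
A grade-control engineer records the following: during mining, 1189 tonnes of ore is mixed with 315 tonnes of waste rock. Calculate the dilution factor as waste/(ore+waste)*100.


Total material = ore + waste
= 1189 + 315 = 1504 tonnes
Dilution = waste / total * 100
= 315 / 1504 * 100
= 0.2094414894 * 100
= 20.9441%

20.9441%


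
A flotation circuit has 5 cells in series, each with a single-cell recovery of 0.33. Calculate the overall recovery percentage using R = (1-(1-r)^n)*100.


Complement of single-cell recovery:
1 - r = 1 - 0.33 = 0.67
Raise to power n:
(1 - r)^5 = 0.67^5 = 0.1350125107
Overall recovery:
R = (1 - 0.1350125107) * 100
= 86.4987%

86.4987%
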